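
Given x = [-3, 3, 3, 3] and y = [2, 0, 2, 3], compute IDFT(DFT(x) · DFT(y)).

(x ⊛ y)[n] = Σ(m=0 to 3) x[m] · y[(n-m) mod 4]

Computing each output sample:
(x ⊛ y)[0] = 9
(x ⊛ y)[1] = 21
(x ⊛ y)[2] = 9
(x ⊛ y)[3] = 3

x ⊛ y = [9, 21, 9, 3]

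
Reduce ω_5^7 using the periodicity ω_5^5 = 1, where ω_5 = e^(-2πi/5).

Since ω_5^5 = 1, powers reduce modulo 5.
7 mod 5 = 2
So ω_5^7 = ω_5^2 = e^(-2πi·2/5)

ω_5^7 = ω_5^2 = -0.8090-0.5878i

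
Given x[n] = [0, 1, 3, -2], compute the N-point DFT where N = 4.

X[k] = Σ(n=0 to 3) x[n] · ω_4^(nk)
where ω_4 = e^(-2πi/4)

Computing each X[k]:
X[0] = 2
X[1] = -3-3i
X[2] = 4
X[3] = -3+3i

X = [2, -3-3i, 4, -3+3i]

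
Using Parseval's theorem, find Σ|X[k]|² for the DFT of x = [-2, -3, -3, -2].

Parseval: Σ|x[n]|² = (1/N)Σ|X[k]|², so Σ|X[k]|² = N·Σ|x[n]|² = 4·26.0000

Σ|X[k]|² = N·Σ|x[n]|² = 4·26.0000 = 104.0000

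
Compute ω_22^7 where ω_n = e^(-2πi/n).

ω_22^7 = e^(-2πi·7/22)
= cos(-2π·7/22) + i·sin(-2π·7/22)
= cos(-14π/22) + i·sin(-14π/22)

ω_22^7 = cos(-14π/22) + i·sin(-14π/22) = -0.4154-0.9096i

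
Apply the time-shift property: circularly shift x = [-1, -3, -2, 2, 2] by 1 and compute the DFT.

Time shift by 1: X_shifted[k] = ω_5^(1k) · X[k]
Shifted x = [2, -1, -3, -2, 2]

DFT(x[n-1]) = [-2, 6.3541+3.4410i, -0.3541+0.8123i, -0.3541-0.8123i, 6.3541-3.4410i]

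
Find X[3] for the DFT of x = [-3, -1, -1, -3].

X[3] = Σ(n=0 to 3) x[n] · ω_4^(3n) where ω_4 = e^(-2πi/4)
= (-3)·ω_4^0 + (-1)·ω_4^3 + (-1)·ω_4^6 + (-3)·ω_4^9

X[3] = -2+2i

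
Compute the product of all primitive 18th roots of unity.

The primitive 18th roots of unity are ω_18^k for k coprime to 18: k ∈ {1, 5, 7, 11, 13, 17}
Their product equals the constant term of the cyclotomic polynomial Φ_18(x) up to sign.
For n ≥ 3, the product of all primitive nth roots of unity is 1. (For n=1 it is 1; for n=2 it is -1.)

1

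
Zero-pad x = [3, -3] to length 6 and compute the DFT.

Original 2-point DFT: [0, 6]
Zero-padded 6-point DFT provides frequency interpolation.

DFT_6([x, 0, ...]) = [0, 1.5000+2.5981i, 4.5000+2.5981i, 6, 4.5000-2.5981i, 1.5000-2.5981i]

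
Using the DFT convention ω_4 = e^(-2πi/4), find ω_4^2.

ω_4^2 = e^(-2πi·2/4)
= cos(-2π·2/4) + i·sin(-2π·2/4)
= cos(-4π/4) + i·sin(-4π/4)

ω_4^2 = cos(-4π/4) + i·sin(-4π/4) = -1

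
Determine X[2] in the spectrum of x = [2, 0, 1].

X[2] = Σ(n=0 to 2) x[n] · ω_3^(2n) where ω_3 = e^(-2πi/3)
= (2)·ω_3^0 + (0)·ω_3^2 + (1)·ω_3^4

X[2] = 1.5000-0.8660i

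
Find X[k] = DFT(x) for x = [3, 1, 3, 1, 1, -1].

X[k] = Σ(n=0 to 5) x[n] · ω_6^(nk)
where ω_6 = e^(-2πi/6)

Computing each X[k]:
X[0] = 8
X[1] = -3.4641i
X[2] = 2
X[3] = 6
X[4] = 2
X[5] = 3.4641i

X = [8, -3.4641i, 2, 6, 2, 3.4641i]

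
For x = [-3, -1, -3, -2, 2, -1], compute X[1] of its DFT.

X[1] = Σ(n=0 to 5) x[n] · ω_6^(1n) where ω_6 = e^(-2πi/6)
= (-3)·ω_6^0 + (-1)·ω_6^1 + (-3)·ω_6^2 + (-2)·ω_6^3 + (2)·ω_6^4 + (-1)·ω_6^5

X[1] = -1.5000+4.3301i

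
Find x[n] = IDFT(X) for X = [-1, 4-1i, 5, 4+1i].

x[n] = (1/4) Σ(k=0 to 3) X[k] · e^(2πikn/4)

Computing each x[n]:
x[0] = 3
x[1] = -1
x[2] = -1
x[3] = -2

x = [3, -1, -1, -2]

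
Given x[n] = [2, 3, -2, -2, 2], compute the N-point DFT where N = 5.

X[k] = Σ(n=0 to 4) x[n] · ω_5^(nk)
where ω_5 = e^(-2πi/5)

Computing each X[k]:
X[0] = 3
X[1] = 6.7812-0.9511i
X[2] = -3.2812-0.5878i
X[3] = -3.2812+0.5878i
X[4] = 6.7812+0.9511i

X = [3, 6.7812-0.9511i, -3.2812-0.5878i, -3.2812+0.5878i, 6.7812+0.9511i]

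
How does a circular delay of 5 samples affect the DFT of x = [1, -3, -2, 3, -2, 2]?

Time shift by 5: X_shifted[k] = ω_6^(5k) · X[k]
Shifted x = [-3, -2, 3, -2, 2, 1]

DFT(x[n-5]) = [-1, -4.0000+1.7321i, -7.0000+3.4641i, 5, -7.0000-3.4641i, -4.0000-1.7321i]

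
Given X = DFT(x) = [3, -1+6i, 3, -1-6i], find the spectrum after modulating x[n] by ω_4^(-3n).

Modulation property: DFT(ω_4^(-3n)·x[n]) = X[(k-3) mod 4], so circularly shift X by 3 positions.

X[k-3] = [-1+6i, 3, -1-6i, 3]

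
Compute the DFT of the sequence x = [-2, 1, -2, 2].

X[k] = Σ(n=0 to 3) x[n] · ω_4^(nk)
where ω_4 = e^(-2πi/4)

Computing each X[k]:
X[0] = -1
X[1] = 1i
X[2] = -7
X[3] = -1i

X = [-1, 1i, -7, -1i]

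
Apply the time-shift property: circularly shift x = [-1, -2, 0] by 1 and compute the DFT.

Time shift by 1: X_shifted[k] = ω_3^(1k) · X[k]
Shifted x = [0, -1, -2]

DFT(x[n-1]) = [-3, 1.5000-0.8660i, 1.5000+0.8660i]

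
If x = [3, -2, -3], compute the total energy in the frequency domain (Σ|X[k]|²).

Parseval: Σ|x[n]|² = (1/N)Σ|X[k]|², so Σ|X[k]|² = N·Σ|x[n]|² = 3·22.0000

Σ|X[k]|² = N·Σ|x[n]|² = 3·22.0000 = 66.0000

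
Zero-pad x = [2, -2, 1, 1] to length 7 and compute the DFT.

Original 4-point DFT: [2, 1+3i, 4, 1-3i]
Zero-padded 7-point DFT provides frequency interpolation.

DFT_7([x, 0, ...]) = [2, -0.3705+0.1549i, 2.1676+3.1656i, 4.2029+0.6747i, 4.2029-0.6747i, 2.1676-3.1656i, -0.3705-0.1549i]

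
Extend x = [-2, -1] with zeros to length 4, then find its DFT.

Original 2-point DFT: [-3, -1]
Zero-padded 4-point DFT provides frequency interpolation.

DFT_4([x, 0, ...]) = [-3, -2+1i, -1, -2-1i]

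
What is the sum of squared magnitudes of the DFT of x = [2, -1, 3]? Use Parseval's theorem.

Parseval: Σ|x[n]|² = (1/N)Σ|X[k]|², so Σ|X[k]|² = N·Σ|x[n]|² = 3·14.0000

Σ|X[k]|² = N·Σ|x[n]|² = 3·14.0000 = 42.0000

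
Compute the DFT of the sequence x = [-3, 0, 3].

X[k] = Σ(n=0 to 2) x[n] · ω_3^(nk)
where ω_3 = e^(-2πi/3)

Computing each X[k]:
X[0] = 0
X[1] = -4.5000+2.5981i
X[2] = -4.5000-2.5981i

X = [0, -4.5000+2.5981i, -4.5000-2.5981i]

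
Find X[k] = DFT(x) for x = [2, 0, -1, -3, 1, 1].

X[k] = Σ(n=0 to 5) x[n] · ω_6^(nk)
where ω_6 = e^(-2πi/6)

Computing each X[k]:
X[0] = 0
X[1] = 5.5000+2.5981i
X[2] = -1.5000-0.8660i
X[3] = 4
X[4] = -1.5000+0.8660i
X[5] = 5.5000-2.5981i

X = [0, 5.5000+2.5981i, -1.5000-0.8660i, 4, -1.5000+0.8660i, 5.5000-2.5981i]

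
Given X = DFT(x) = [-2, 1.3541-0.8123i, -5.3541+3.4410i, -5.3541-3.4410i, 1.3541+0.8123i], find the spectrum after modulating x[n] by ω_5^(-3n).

Modulation property: DFT(ω_5^(-3n)·x[n]) = X[(k-3) mod 5], so circularly shift X by 3 positions.

X[k-3] = [-5.3541+3.4410i, -5.3541-3.4410i, 1.3541+0.8123i, -2, 1.3541-0.8123i]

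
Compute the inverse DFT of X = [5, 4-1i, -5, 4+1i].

x[n] = (1/4) Σ(k=0 to 3) X[k] · e^(2πikn/4)

Computing each x[n]:
x[0] = 2
x[1] = 3
x[2] = -2
x[3] = 2

x = [2, 3, -2, 2]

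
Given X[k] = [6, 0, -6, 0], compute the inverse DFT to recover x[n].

x[n] = (1/4) Σ(k=0 to 3) X[k] · e^(2πikn/4)

Computing each x[n]:
x[0] = 0
x[1] = 3
x[2] = 0
x[3] = 3

x = [0, 3, 0, 3]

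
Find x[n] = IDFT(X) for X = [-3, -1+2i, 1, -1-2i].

x[n] = (1/4) Σ(k=0 to 3) X[k] · e^(2πikn/4)

Computing each x[n]:
x[0] = -1
x[1] = -2
x[2] = 0
x[3] = 0

x = [-1, -2, 0, 0]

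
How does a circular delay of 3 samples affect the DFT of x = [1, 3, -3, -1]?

Time shift by 3: X_shifted[k] = ω_4^(3k) · X[k]
Shifted x = [3, -3, -1, 1]

DFT(x[n-3]) = [0, 4+4i, 4, 4-4i]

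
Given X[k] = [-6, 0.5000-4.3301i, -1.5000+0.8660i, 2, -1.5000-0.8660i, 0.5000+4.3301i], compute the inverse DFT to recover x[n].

x[n] = (1/6) Σ(k=0 to 5) X[k] · e^(2πikn/6)

Computing each x[n]:
x[0] = -1
x[1] = 0
x[2] = 1
x[3] = -2
x[4] = -2
x[5] = -2

x = [-1, 0, 1, -2, -2, -2]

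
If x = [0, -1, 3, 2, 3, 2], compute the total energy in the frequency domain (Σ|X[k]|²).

Parseval: Σ|x[n]|² = (1/N)Σ|X[k]|², so Σ|X[k]|² = N·Σ|x[n]|² = 6·27.0000

Σ|X[k]|² = N·Σ|x[n]|² = 6·27.0000 = 162.0000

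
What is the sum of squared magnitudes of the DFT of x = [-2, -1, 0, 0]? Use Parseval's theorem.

Parseval: Σ|x[n]|² = (1/N)Σ|X[k]|², so Σ|X[k]|² = N·Σ|x[n]|² = 4·5.0000

Σ|X[k]|² = N·Σ|x[n]|² = 4·5.0000 = 20.0000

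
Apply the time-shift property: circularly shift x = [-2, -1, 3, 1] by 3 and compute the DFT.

Time shift by 3: X_shifted[k] = ω_4^(3k) · X[k]
Shifted x = [-1, 3, 1, -2]

DFT(x[n-3]) = [1, -2-5i, -1, -2+5i]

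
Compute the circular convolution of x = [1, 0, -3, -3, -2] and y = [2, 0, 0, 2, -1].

(x ⊛ y)[n] = Σ(m=0 to 4) x[m] · y[(n-m) mod 5]

Computing each output sample:
(x ⊛ y)[0] = -4
(x ⊛ y)[1] = -3
(x ⊛ y)[2] = -7
(x ⊛ y)[3] = -2
(x ⊛ y)[4] = -5

x ⊛ y = [-4, -3, -7, -2, -5]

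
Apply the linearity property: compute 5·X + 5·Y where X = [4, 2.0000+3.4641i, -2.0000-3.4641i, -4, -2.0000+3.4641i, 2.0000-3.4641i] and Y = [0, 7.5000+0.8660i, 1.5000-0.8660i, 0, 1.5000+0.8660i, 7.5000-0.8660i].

By linearity: DFT(5x + 5y) = 5·DFT(x) + 5·DFT(y)
= 5·[4, 2.0000+3.4641i, -2.0000-3.4641i, -4, -2.0000+3.4641i, 2.0000-3.4641i] + 5·[0, 7.5000+0.8660i, 1.5000-0.8660i, 0, 1.5000+0.8660i, 7.5000-0.8660i]

Computing element-wise:
Z[0] = 5·(4) + 5·(0) = 20
Z[1] = 5·(2.0000+3.4641i) + 5·(7.5000+0.8660i) = 47.5000+21.6505i
Z[2] = 5·(-2.0000-3.4641i) + 5·(1.5000-0.8660i) = -2.5000-21.6505i
Z[3] = 5·(-4) + 5·(0) = -20
Z[4] = 5·(-2.0000+3.4641i) + 5·(1.5000+0.8660i) = -2.5000+21.6505i
Z[5] = 5·(2.0000-3.4641i) + 5·(7.5000-0.8660i) = 47.5000-21.6505i

DFT(5x + 5y) = 5·X + 5·Y = [20, 47.5000+21.6505i, -2.5000-21.6505i, -20, -2.5000+21.6505i, 47.5000-21.6505i]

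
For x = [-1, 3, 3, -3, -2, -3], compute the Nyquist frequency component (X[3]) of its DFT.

X[3] = Σ(n=0 to 5) x[n] · ω_6^(3n) where ω_6 = e^(-2πi/6)
= (-1)·ω_6^0 + (3)·ω_6^3 + (3)·ω_6^6 + (-3)·ω_6^9 + (-2)·ω_6^12 + (-3)·ω_6^15

X[3] = 3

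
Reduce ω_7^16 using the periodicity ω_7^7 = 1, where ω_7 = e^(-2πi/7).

Since ω_7^7 = 1, powers reduce modulo 7.
16 mod 7 = 2
So ω_7^16 = ω_7^2 = e^(-2πi·2/7)

ω_7^16 = ω_7^2 = -0.2225-0.9749i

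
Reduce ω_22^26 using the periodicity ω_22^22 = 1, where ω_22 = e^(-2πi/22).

Since ω_22^22 = 1, powers reduce modulo 22.
26 mod 22 = 4
So ω_22^26 = ω_22^4 = e^(-2πi·4/22)

ω_22^26 = ω_22^4 = 0.4154-0.9096i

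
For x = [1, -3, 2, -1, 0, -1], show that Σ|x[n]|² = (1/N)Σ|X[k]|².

Time domain:
Σ|x[n]|² = |1|² + |-3|² + |2|² + |-1|² + |0|² + |-1|² = 16.0000

Frequency domain:
(1/6)Σ|X[k]|² = (1/6)(|-2|² + |-1|² + |1.0000+3.4641i|² + |8|² + |1.0000-3.4641i|² + |-1|²) = (1/6)·96.0000 = 16.0000

Both sides agree, confirming Parseval's theorem.

Σ|x[n]|² = (1/N)Σ|X[k]|² = 16.0000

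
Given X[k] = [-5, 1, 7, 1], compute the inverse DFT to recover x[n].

x[n] = (1/4) Σ(k=0 to 3) X[k] · e^(2πikn/4)

Computing each x[n]:
x[0] = 1
x[1] = -3
x[2] = 0
x[3] = -3

x = [1, -3, 0, -3]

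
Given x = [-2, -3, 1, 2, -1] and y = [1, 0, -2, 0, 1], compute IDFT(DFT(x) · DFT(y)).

(x ⊛ y)[n] = Σ(m=0 to 4) x[m] · y[(n-m) mod 5]

Computing each output sample:
(x ⊛ y)[0] = -9
(x ⊛ y)[1] = 0
(x ⊛ y)[2] = 7
(x ⊛ y)[3] = 7
(x ⊛ y)[4] = -5

x ⊛ y = [-9, 0, 7, 7, -5]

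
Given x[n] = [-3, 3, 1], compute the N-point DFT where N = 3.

X[k] = Σ(n=0 to 2) x[n] · ω_3^(nk)
where ω_3 = e^(-2πi/3)

Computing each X[k]:
X[0] = 1
X[1] = -5.0000-1.7321i
X[2] = -5.0000+1.7321i

X = [1, -5.0000-1.7321i, -5.0000+1.7321i]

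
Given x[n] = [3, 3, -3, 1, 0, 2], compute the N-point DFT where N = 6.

X[k] = Σ(n=0 to 5) x[n] · ω_6^(nk)
where ω_6 = e^(-2πi/6)

Computing each X[k]:
X[0] = 6
X[1] = 6.0000+1.7321i
X[2] = 3.0000-3.4641i
X[3] = -6
X[4] = 3.0000+3.4641i
X[5] = 6.0000-1.7321i

X = [6, 6.0000+1.7321i, 3.0000-3.4641i, -6, 3.0000+3.4641i, 6.0000-1.7321i]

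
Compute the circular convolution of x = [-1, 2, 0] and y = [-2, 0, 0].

(x ⊛ y)[n] = Σ(m=0 to 2) x[m] · y[(n-m) mod 3]

Computing each output sample:
(x ⊛ y)[0] = 2
(x ⊛ y)[1] = -4
(x ⊛ y)[2] = 0

x ⊛ y = [2, -4, 0]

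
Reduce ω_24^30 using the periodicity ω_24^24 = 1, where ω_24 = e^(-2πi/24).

Since ω_24^24 = 1, powers reduce modulo 24.
30 mod 24 = 6
So ω_24^30 = ω_24^6 = e^(-2πi·6/24)

ω_24^30 = ω_24^6 = -1i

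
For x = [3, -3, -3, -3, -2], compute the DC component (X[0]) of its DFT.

X[0] = Σ(n=0 to 4) x[n] · ω_5^0 = Σ x[n]
= (3) + (-3) + (-3) + (-3) + (-2)

X[0] = -8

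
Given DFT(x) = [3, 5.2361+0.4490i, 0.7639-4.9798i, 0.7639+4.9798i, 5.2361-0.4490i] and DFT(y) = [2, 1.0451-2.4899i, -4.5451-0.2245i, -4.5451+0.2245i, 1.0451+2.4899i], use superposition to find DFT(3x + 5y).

By linearity: DFT(3x + 5y) = 3·DFT(x) + 5·DFT(y)
= 3·[3, 5.2361+0.4490i, 0.7639-4.9798i, 0.7639+4.9798i, 5.2361-0.4490i] + 5·[2, 1.0451-2.4899i, -4.5451-0.2245i, -4.5451+0.2245i, 1.0451+2.4899i]

Computing element-wise:
Z[0] = 3·(3) + 5·(2) = 19
Z[1] = 3·(5.2361+0.4490i) + 5·(1.0451-2.4899i) = 20.9338-11.1025i
Z[2] = 3·(0.7639-4.9798i) + 5·(-4.5451-0.2245i) = -20.4338-16.0619i
Z[3] = 3·(0.7639+4.9798i) + 5·(-4.5451+0.2245i) = -20.4338+16.0619i
Z[4] = 3·(5.2361-0.4490i) + 5·(1.0451+2.4899i) = 20.9338+11.1025i

DFT(3x + 5y) = 3·X + 5·Y = [19, 20.9338-11.1025i, -20.4338-16.0619i, -20.4338+16.0619i, 20.9338+11.1025i]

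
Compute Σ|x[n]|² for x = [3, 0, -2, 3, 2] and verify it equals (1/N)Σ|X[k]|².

Time domain:
Σ|x[n]|² = |3|² + |0|² + |-2|² + |3|² + |2|² = 26.0000

Frequency domain:
(1/5)Σ|X[k]|² = (1/5)(|6|² + |2.8090+4.8410i|² + |1.6910-3.5797i|² + |1.6910+3.5797i|² + |2.8090-4.8410i|²) = (1/5)·130.0000 = 26.0000

Both sides agree, confirming Parseval's theorem.

Σ|x[n]|² = (1/N)Σ|X[k]|² = 26.0000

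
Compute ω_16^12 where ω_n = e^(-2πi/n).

ω_16^12 = e^(-2πi·12/16)
= cos(-2π·12/16) + i·sin(-2π·12/16)
= cos(-24π/16) + i·sin(-24π/16)

ω_16^12 = cos(-24π/16) + i·sin(-24π/16) = 1i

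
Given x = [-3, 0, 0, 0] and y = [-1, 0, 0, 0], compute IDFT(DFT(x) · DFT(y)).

(x ⊛ y)[n] = Σ(m=0 to 3) x[m] · y[(n-m) mod 4]

Computing each output sample:
(x ⊛ y)[0] = 3
(x ⊛ y)[1] = 0
(x ⊛ y)[2] = 0
(x ⊛ y)[3] = 0

x ⊛ y = [3, 0, 0, 0]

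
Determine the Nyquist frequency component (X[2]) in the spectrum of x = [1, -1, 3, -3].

X[2] = Σ(n=0 to 3) x[n] · ω_4^(2n) where ω_4 = e^(-2πi/4)
= (1)·ω_4^0 + (-1)·ω_4^2 + (3)·ω_4^4 + (-3)·ω_4^6

X[2] = 8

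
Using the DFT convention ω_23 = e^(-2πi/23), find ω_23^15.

ω_23^15 = e^(-2πi·15/23)
= cos(-2π·15/23) + i·sin(-2π·15/23)
= cos(-30π/23) + i·sin(-30π/23)

ω_23^15 = cos(-30π/23) + i·sin(-30π/23) = -0.5767+0.8170i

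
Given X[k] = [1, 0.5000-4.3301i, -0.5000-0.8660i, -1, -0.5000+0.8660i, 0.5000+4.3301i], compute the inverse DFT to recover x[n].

x[n] = (1/6) Σ(k=0 to 5) X[k] · e^(2πikn/6)

Computing each x[n]:
x[0] = 0
x[1] = 2
x[2] = 1
x[3] = 0
x[4] = -1
x[5] = -1

x = [0, 2, 1, 0, -1, -1]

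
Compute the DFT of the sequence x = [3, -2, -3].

X[k] = Σ(n=0 to 2) x[n] · ω_3^(nk)
where ω_3 = e^(-2πi/3)

Computing each X[k]:
X[0] = -2
X[1] = 5.5000-0.8660i
X[2] = 5.5000+0.8660i

X = [-2, 5.5000-0.8660i, 5.5000+0.8660i]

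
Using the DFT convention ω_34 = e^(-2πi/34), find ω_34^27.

ω_34^27 = e^(-2πi·27/34)
= cos(-2π·27/34) + i·sin(-2π·27/34)
= cos(-54π/34) + i·sin(-54π/34)

ω_34^27 = cos(-54π/34) + i·sin(-54π/34) = 0.2737+0.9618i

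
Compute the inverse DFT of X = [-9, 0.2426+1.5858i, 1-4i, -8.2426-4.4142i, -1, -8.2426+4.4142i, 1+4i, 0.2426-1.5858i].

x[n] = (1/8) Σ(k=0 to 7) X[k] · e^(2πikn/8)

Computing each x[n]:
x[0] = -3
x[1] = 2
x[2] = -3
x[3] = -3
x[4] = 1
x[5] = -2
x[6] = 0
x[7] = -1

x = [-3, 2, -3, -3, 1, -2, 0, -1]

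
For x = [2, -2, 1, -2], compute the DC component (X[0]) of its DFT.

X[0] = Σ(n=0 to 3) x[n] · ω_4^0 = Σ x[n]
= (2) + (-2) + (1) + (-2)

X[0] = -1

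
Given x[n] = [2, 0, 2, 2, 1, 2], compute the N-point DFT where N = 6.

X[k] = Σ(n=0 to 5) x[n] · ω_6^(nk)
where ω_6 = e^(-2πi/6)

Computing each X[k]:
X[0] = 9
X[1] = -0.5000+0.8660i
X[2] = 1.5000+2.5981i
X[3] = 1
X[4] = 1.5000-2.5981i
X[5] = -0.5000-0.8660i

X = [9, -0.5000+0.8660i, 1.5000+2.5981i, 1, 1.5000-2.5981i, -0.5000-0.8660i]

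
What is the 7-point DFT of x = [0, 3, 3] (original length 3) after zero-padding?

Original 3-point DFT: [6, -3, -3]
Zero-padded 7-point DFT provides frequency interpolation.

DFT_7([x, 0, ...]) = [6, 1.2029-5.2703i, -3.3705-1.6231i, -0.8324+1.0438i, -0.8324-1.0438i, -3.3705+1.6231i, 1.2029+5.2703i]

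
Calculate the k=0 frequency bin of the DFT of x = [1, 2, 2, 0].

X[0] = Σ(n=0 to 3) x[n] · ω_4^0 = Σ x[n]
= (1) + (2) + (2) + (0)

X[0] = 5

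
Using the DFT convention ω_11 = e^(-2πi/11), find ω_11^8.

ω_11^8 = e^(-2πi·8/11)
= cos(-2π·8/11) + i·sin(-2π·8/11)
= cos(-16π/11) + i·sin(-16π/11)

ω_11^8 = cos(-16π/11) + i·sin(-16π/11) = -0.1423+0.9898i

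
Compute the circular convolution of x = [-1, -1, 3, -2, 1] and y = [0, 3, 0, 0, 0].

(x ⊛ y)[n] = Σ(m=0 to 4) x[m] · y[(n-m) mod 5]

Computing each output sample:
(x ⊛ y)[0] = 3
(x ⊛ y)[1] = -3
(x ⊛ y)[2] = -3
(x ⊛ y)[3] = 9
(x ⊛ y)[4] = -6

x ⊛ y = [3, -3, -3, 9, -6]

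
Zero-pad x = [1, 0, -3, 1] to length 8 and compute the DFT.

Original 4-point DFT: [-1, 4+1i, -3, 4-1i]
Zero-padded 8-point DFT provides frequency interpolation.

DFT_8([x, 0, ...]) = [-1, 0.2929+2.2929i, 4+1i, 1.7071-3.7071i, -3, 1.7071+3.7071i, 4-1i, 0.2929-2.2929i]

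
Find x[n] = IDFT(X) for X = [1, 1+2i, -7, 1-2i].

x[n] = (1/4) Σ(k=0 to 3) X[k] · e^(2πikn/4)

Computing each x[n]:
x[0] = -1
x[1] = 1
x[2] = -2
x[3] = 3

x = [-1, 1, -2, 3]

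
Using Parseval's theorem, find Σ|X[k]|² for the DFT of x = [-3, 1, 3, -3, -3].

Parseval: Σ|x[n]|² = (1/N)Σ|X[k]|², so Σ|X[k]|² = N·Σ|x[n]|² = 5·37.0000

Σ|X[k]|² = N·Σ|x[n]|² = 5·37.0000 = 185.0000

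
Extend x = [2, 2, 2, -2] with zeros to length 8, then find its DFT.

Original 4-point DFT: [4, -4i, 4, 4i]
Zero-padded 8-point DFT provides frequency interpolation.

DFT_8([x, 0, ...]) = [4, 4.8284-2.0000i, -4i, -0.8284+2.0000i, 4, -0.8284-2.0000i, 4i, 4.8284+2.0000i]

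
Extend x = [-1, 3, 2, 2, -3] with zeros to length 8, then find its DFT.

Original 5-point DFT: [3, -4.2361-5.7063i, 0.2361-3.5267i, 0.2361+3.5267i, -4.2361+5.7063i]
Zero-padded 8-point DFT provides frequency interpolation.

DFT_8([x, 0, ...]) = [3, 2.7071-5.5355i, -6-1i, 1.2929-1.5355i, -7, 1.2929+1.5355i, -6+1i, 2.7071+5.5355i]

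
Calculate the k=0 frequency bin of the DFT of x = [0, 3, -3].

X[0] = Σ(n=0 to 2) x[n] · ω_3^0 = Σ x[n]
= (0) + (3) + (-3)

X[0] = 0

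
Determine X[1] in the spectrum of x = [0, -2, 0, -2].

X[1] = Σ(n=0 to 3) x[n] · ω_4^(1n) where ω_4 = e^(-2πi/4)
= (0)·ω_4^0 + (-2)·ω_4^1 + (0)·ω_4^2 + (-2)·ω_4^3

X[1] = 0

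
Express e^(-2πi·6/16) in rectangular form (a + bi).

ω_16^6 = e^(-2πi·6/16)
= cos(-2π·6/16) + i·sin(-2π·6/16)
= cos(-12π/16) + i·sin(-12π/16)

ω_16^6 = cos(-12π/16) + i·sin(-12π/16) = -0.7071-0.7071i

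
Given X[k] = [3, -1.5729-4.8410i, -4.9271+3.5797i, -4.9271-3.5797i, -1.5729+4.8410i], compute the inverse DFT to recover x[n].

x[n] = (1/5) Σ(k=0 to 4) X[k] · e^(2πikn/5)

Computing each x[n]:
x[0] = -2
x[1] = 3
x[2] = 3
x[3] = -2
x[4] = 1

x = [-2, 3, 3, -2, 1]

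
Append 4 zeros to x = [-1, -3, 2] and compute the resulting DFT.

Original 3-point DFT: [-2, -0.5000+4.3301i, -0.5000-4.3301i]
Zero-padded 7-point DFT provides frequency interpolation.

DFT_7([x, 0, ...]) = [-2, -3.3155+0.3956i, -2.1344+3.7926i, 2.9499+2.8653i, 2.9499-2.8653i, -2.1344-3.7926i, -3.3155-0.3956i]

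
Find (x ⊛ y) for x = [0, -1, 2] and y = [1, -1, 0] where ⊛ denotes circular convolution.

(x ⊛ y)[n] = Σ(m=0 to 2) x[m] · y[(n-m) mod 3]

Computing each output sample:
(x ⊛ y)[0] = -2
(x ⊛ y)[1] = -1
(x ⊛ y)[2] = 3

x ⊛ y = [-2, -1, 3]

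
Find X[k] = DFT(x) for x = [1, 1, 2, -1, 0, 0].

X[k] = Σ(n=0 to 5) x[n] · ω_6^(nk)
where ω_6 = e^(-2πi/6)

Computing each X[k]:
X[0] = 3
X[1] = 1.5000-2.5981i
X[2] = -1.5000+0.8660i
X[3] = 3
X[4] = -1.5000-0.8660i
X[5] = 1.5000+2.5981i

X = [3, 1.5000-2.5981i, -1.5000+0.8660i, 3, -1.5000-0.8660i, 1.5000+2.5981i]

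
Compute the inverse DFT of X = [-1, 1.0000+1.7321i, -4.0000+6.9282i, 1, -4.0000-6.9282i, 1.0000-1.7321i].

x[n] = (1/6) Σ(k=0 to 5) X[k] · e^(2πikn/6)

Computing each x[n]:
x[0] = -1
x[1] = -2
x[2] = 2
x[3] = -2
x[4] = -1
x[5] = 3

x = [-1, -2, 2, -2, -1, 3]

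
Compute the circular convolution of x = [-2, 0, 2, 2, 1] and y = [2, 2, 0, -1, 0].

(x ⊛ y)[n] = Σ(m=0 to 4) x[m] · y[(n-m) mod 5]

Computing each output sample:
(x ⊛ y)[0] = -4
(x ⊛ y)[1] = -6
(x ⊛ y)[2] = 3
(x ⊛ y)[3] = 10
(x ⊛ y)[4] = 6

x ⊛ y = [-4, -6, 3, 10, 6]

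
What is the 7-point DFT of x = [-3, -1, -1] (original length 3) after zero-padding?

Original 3-point DFT: [-5, -2, -2]
Zero-padded 7-point DFT provides frequency interpolation.

DFT_7([x, 0, ...]) = [-5, -3.4010+1.7568i, -1.8765+0.5410i, -2.7225-0.3479i, -2.7225+0.3479i, -1.8765-0.5410i, -3.4010-1.7568i]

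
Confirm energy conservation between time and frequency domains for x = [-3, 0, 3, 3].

Time domain:
Σ|x[n]|² = |-3|² + |0|² + |3|² + |3|² = 27.0000

Frequency domain:
(1/4)Σ|X[k]|² = (1/4)(|3|² + |-6+3i|² + |-3|² + |-6-3i|²) = (1/4)·108.0000 = 27.0000

Both sides agree, confirming Parseval's theorem.

Σ|x[n]|² = (1/N)Σ|X[k]|² = 27.0000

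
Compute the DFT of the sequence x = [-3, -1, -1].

X[k] = Σ(n=0 to 2) x[n] · ω_3^(nk)
where ω_3 = e^(-2πi/3)

Computing each X[k]:
X[0] = -5
X[1] = -2
X[2] = -2

X = [-5, -2, -2]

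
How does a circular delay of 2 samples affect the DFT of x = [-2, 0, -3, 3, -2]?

Time shift by 2: X_shifted[k] = ω_5^(2k) · X[k]
Shifted x = [3, -2, -2, 0, -3]

DFT(x[n-2]) = [-4, 3.0729+0.2245i, 6.4271-2.4899i, 6.4271+2.4899i, 3.0729-0.2245i]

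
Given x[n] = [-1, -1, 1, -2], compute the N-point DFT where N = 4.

X[k] = Σ(n=0 to 3) x[n] · ω_4^(nk)
where ω_4 = e^(-2πi/4)

Computing each X[k]:
X[0] = -3
X[1] = -2-1i
X[2] = 3
X[3] = -2+1i

X = [-3, -2-1i, 3, -2+1i]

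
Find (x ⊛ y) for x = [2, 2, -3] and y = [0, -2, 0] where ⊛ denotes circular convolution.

(x ⊛ y)[n] = Σ(m=0 to 2) x[m] · y[(n-m) mod 3]

Computing each output sample:
(x ⊛ y)[0] = 6
(x ⊛ y)[1] = -4
(x ⊛ y)[2] = -4

x ⊛ y = [6, -4, -4]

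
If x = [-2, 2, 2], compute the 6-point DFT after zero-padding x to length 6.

Original 3-point DFT: [2, -4, -4]
Zero-padded 6-point DFT provides frequency interpolation.

DFT_6([x, 0, ...]) = [2, -2.0000-3.4641i, -4, -2, -4, -2.0000+3.4641i]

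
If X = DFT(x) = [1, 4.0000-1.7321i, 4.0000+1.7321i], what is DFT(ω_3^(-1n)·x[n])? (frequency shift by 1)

Modulation property: DFT(ω_3^(-1n)·x[n]) = X[(k-1) mod 3], so circularly shift X by 1 positions.

X[k-1] = [4.0000+1.7321i, 1, 4.0000-1.7321i]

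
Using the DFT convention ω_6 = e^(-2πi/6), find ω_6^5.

ω_6^5 = e^(-2πi·5/6)
= cos(-2π·5/6) + i·sin(-2π·5/6)
= cos(-10π/6) + i·sin(-10π/6)

ω_6^5 = cos(-10π/6) + i·sin(-10π/6) = 0.5000+0.8660i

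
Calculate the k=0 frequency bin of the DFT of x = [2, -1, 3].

X[0] = Σ(n=0 to 2) x[n] · ω_3^0 = Σ x[n]
= (2) + (-1) + (3)

X[0] = 4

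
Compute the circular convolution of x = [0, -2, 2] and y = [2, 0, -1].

(x ⊛ y)[n] = Σ(m=0 to 2) x[m] · y[(n-m) mod 3]

Computing each output sample:
(x ⊛ y)[0] = 2
(x ⊛ y)[1] = -6
(x ⊛ y)[2] = 4

x ⊛ y = [2, -6, 4]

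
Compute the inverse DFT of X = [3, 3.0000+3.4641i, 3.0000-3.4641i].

x[n] = (1/3) Σ(k=0 to 2) X[k] · e^(2πikn/3)

Computing each x[n]:
x[0] = 3
x[1] = -2
x[2] = 2

x = [3, -2, 2]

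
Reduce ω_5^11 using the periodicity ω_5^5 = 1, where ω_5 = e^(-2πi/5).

Since ω_5^5 = 1, powers reduce modulo 5.
11 mod 5 = 1
So ω_5^11 = ω_5^1 = e^(-2πi·1/5)

ω_5^11 = ω_5^1 = 0.3090-0.9511i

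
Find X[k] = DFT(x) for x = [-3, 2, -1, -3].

X[k] = Σ(n=0 to 3) x[n] · ω_4^(nk)
where ω_4 = e^(-2πi/4)

Computing each X[k]:
X[0] = -5
X[1] = -2-5i
X[2] = -3
X[3] = -2+5i

X = [-5, -2-5i, -3, -2+5i]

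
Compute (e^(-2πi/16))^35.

Since ω_16^16 = 1, powers reduce modulo 16.
35 mod 16 = 3
So ω_16^35 = ω_16^3 = e^(-2πi·3/16)

ω_16^35 = ω_16^3 = 0.3827-0.9239i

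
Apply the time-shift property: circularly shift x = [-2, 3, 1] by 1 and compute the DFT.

Time shift by 1: X_shifted[k] = ω_3^(1k) · X[k]
Shifted x = [1, -2, 3]

DFT(x[n-1]) = [2, 0.5000+4.3301i, 0.5000-4.3301i]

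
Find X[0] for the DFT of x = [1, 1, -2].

X[0] = Σ(n=0 to 2) x[n] · ω_3^0 = Σ x[n]
= (1) + (1) + (-2)

X[0] = 0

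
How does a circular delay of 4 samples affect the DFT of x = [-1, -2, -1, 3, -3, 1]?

Time shift by 4: X_shifted[k] = ω_6^(4k) · X[k]
Shifted x = [-1, 3, -3, 1, -1, -2]

DFT(x[n-4]) = [-3, 0.5000-2.5981i, 1.5000-6.0622i, -7, 1.5000+6.0622i, 0.5000+2.5981i]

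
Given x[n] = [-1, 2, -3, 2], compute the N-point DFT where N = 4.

X[k] = Σ(n=0 to 3) x[n] · ω_4^(nk)
where ω_4 = e^(-2πi/4)

Computing each X[k]:
X[0] = 0
X[1] = 2
X[2] = -8
X[3] = 2

X = [0, 2, -8, 2]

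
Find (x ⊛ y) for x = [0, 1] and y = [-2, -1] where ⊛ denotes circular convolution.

(x ⊛ y)[n] = Σ(m=0 to 1) x[m] · y[(n-m) mod 2]

Computing each output sample:
(x ⊛ y)[0] = -1
(x ⊛ y)[1] = -2

x ⊛ y = [-1, -2]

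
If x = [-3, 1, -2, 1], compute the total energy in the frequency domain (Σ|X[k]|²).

Parseval: Σ|x[n]|² = (1/N)Σ|X[k]|², so Σ|X[k]|² = N·Σ|x[n]|² = 4·15.0000

Σ|X[k]|² = N·Σ|x[n]|² = 4·15.0000 = 60.0000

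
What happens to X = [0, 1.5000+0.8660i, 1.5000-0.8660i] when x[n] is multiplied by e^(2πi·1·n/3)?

Modulation property: DFT(ω_3^(-1n)·x[n]) = X[(k-1) mod 3], so circularly shift X by 1 positions.

X[k-1] = [1.5000-0.8660i, 0, 1.5000+0.8660i]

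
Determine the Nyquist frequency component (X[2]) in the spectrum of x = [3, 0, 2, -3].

X[2] = Σ(n=0 to 3) x[n] · ω_4^(2n) where ω_4 = e^(-2πi/4)
= (3)·ω_4^0 + (0)·ω_4^2 + (2)·ω_4^4 + (-3)·ω_4^6

X[2] = 8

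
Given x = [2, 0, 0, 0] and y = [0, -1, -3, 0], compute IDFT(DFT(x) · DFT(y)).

(x ⊛ y)[n] = Σ(m=0 to 3) x[m] · y[(n-m) mod 4]

Computing each output sample:
(x ⊛ y)[0] = 0
(x ⊛ y)[1] = -2
(x ⊛ y)[2] = -6
(x ⊛ y)[3] = 0

x ⊛ y = [0, -2, -6, 0]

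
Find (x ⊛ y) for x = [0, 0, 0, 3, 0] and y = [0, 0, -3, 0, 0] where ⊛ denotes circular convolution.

(x ⊛ y)[n] = Σ(m=0 to 4) x[m] · y[(n-m) mod 5]

Computing each output sample:
(x ⊛ y)[0] = -9
(x ⊛ y)[1] = 0
(x ⊛ y)[2] = 0
(x ⊛ y)[3] = 0
(x ⊛ y)[4] = 0

x ⊛ y = [-9, 0, 0, 0, 0]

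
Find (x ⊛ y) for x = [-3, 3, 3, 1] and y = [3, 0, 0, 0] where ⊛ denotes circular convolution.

(x ⊛ y)[n] = Σ(m=0 to 3) x[m] · y[(n-m) mod 4]

Computing each output sample:
(x ⊛ y)[0] = -9
(x ⊛ y)[1] = 9
(x ⊛ y)[2] = 9
(x ⊛ y)[3] = 3

x ⊛ y = [-9, 9, 9, 3]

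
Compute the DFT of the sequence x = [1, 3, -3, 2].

X[k] = Σ(n=0 to 3) x[n] · ω_4^(nk)
where ω_4 = e^(-2πi/4)

Computing each X[k]:
X[0] = 3
X[1] = 4-1i
X[2] = -7
X[3] = 4+1i

X = [3, 4-1i, -7, 4+1i]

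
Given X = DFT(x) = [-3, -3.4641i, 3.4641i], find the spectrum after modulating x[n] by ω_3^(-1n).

Modulation property: DFT(ω_3^(-1n)·x[n]) = X[(k-1) mod 3], so circularly shift X by 1 positions.

X[k-1] = [3.4641i, -3, -3.4641i]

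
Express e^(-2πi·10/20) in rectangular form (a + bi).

ω_20^10 = e^(-2πi·10/20)
= cos(-2π·10/20) + i·sin(-2π·10/20)
= cos(-20π/20) + i·sin(-20π/20)

ω_20^10 = cos(-20π/20) + i·sin(-20π/20) = -1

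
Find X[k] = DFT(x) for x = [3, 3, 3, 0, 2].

X[k] = Σ(n=0 to 4) x[n] · ω_5^(nk)
where ω_5 = e^(-2πi/5)

Computing each X[k]:
X[0] = 11
X[1] = 2.1180-2.7144i
X[2] = -0.1180+2.2654i
X[3] = -0.1180-2.2654i
X[4] = 2.1180+2.7144i

X = [11, 2.1180-2.7144i, -0.1180+2.2654i, -0.1180-2.2654i, 2.1180+2.7144i]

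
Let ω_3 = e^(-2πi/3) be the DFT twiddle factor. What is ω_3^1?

ω_3^1 = e^(-2πi·1/3)
= cos(-2π·1/3) + i·sin(-2π·1/3)
= cos(-2π/3) + i·sin(-2π/3)

ω_3^1 = cos(-2π/3) + i·sin(-2π/3) = -0.5000-0.8660i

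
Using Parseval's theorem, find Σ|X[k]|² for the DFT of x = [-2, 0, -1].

Parseval: Σ|x[n]|² = (1/N)Σ|X[k]|², so Σ|X[k]|² = N·Σ|x[n]|² = 3·5.0000

Σ|X[k]|² = N·Σ|x[n]|² = 3·5.0000 = 15.0000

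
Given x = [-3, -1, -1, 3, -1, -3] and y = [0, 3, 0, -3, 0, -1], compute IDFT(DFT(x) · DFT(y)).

(x ⊛ y)[n] = Σ(m=0 to 5) x[m] · y[(n-m) mod 6]

Computing each output sample:
(x ⊛ y)[0] = -17
(x ⊛ y)[1] = -5
(x ⊛ y)[2] = 3
(x ⊛ y)[3] = 7
(x ⊛ y)[4] = 15
(x ⊛ y)[5] = 3

x ⊛ y = [-17, -5, 3, 7, 15, 3]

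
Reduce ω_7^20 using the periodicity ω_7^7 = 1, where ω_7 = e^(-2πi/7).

Since ω_7^7 = 1, powers reduce modulo 7.
20 mod 7 = 6
So ω_7^20 = ω_7^6 = e^(-2πi·6/7)

ω_7^20 = ω_7^6 = 0.6235+0.7818i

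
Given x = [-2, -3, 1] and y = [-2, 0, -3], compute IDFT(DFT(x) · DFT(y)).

(x ⊛ y)[n] = Σ(m=0 to 2) x[m] · y[(n-m) mod 3]

Computing each output sample:
(x ⊛ y)[0] = 13
(x ⊛ y)[1] = 3
(x ⊛ y)[2] = 4

x ⊛ y = [13, 3, 4]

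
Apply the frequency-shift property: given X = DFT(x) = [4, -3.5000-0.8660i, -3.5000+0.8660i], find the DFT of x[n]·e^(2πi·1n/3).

Modulation property: DFT(ω_3^(-1n)·x[n]) = X[(k-1) mod 3], so circularly shift X by 1 positions.

X[k-1] = [-3.5000+0.8660i, 4, -3.5000-0.8660i]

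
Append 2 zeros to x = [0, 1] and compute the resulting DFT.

Original 2-point DFT: [1, -1]
Zero-padded 4-point DFT provides frequency interpolation.

DFT_4([x, 0, ...]) = [1, -1i, -1, 1i]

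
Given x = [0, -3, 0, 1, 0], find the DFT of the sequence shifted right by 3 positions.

Time shift by 3: X_shifted[k] = ω_5^(3k) · X[k]
Shifted x = [0, 1, 0, 0, -3]

DFT(x[n-3]) = [-2, -0.6180-3.8042i, 1.6180-2.3511i, 1.6180+2.3511i, -0.6180+3.8042i]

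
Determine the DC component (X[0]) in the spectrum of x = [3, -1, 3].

X[0] = Σ(n=0 to 2) x[n] · ω_3^0 = Σ x[n]
= (3) + (-1) + (3)

X[0] = 5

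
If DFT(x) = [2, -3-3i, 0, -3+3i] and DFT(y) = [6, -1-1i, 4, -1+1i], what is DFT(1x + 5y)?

By linearity: DFT(1x + 5y) = 1·DFT(x) + 5·DFT(y)
= 1·[2, -3-3i, 0, -3+3i] + 5·[6, -1-1i, 4, -1+1i]

Computing element-wise:
Z[0] = 1·(2) + 5·(6) = 32
Z[1] = 1·(-3-3i) + 5·(-1-1i) = -8-8i
Z[2] = 1·(0) + 5·(4) = 20
Z[3] = 1·(-3+3i) + 5·(-1+1i) = -8+8i

DFT(1x + 5y) = 1·X + 5·Y = [32, -8-8i, 20, -8+8i]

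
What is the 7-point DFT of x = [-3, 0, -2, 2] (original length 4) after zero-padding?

Original 4-point DFT: [-3, -1+2i, -7, -1-2i]
Zero-padded 7-point DFT provides frequency interpolation.

DFT_7([x, 0, ...]) = [-3, -4.3569+1.0821i, 0.0489+0.6959i, -4.6920-3.5135i, -4.6920+3.5135i, 0.0489-0.6959i, -4.3569-1.0821i]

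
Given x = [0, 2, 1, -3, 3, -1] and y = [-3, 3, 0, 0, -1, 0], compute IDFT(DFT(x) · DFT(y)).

(x ⊛ y)[n] = Σ(m=0 to 5) x[m] · y[(n-m) mod 6]

Computing each output sample:
(x ⊛ y)[0] = -4
(x ⊛ y)[1] = -3
(x ⊛ y)[2] = 0
(x ⊛ y)[3] = 13
(x ⊛ y)[4] = -18
(x ⊛ y)[5] = 10

x ⊛ y = [-4, -3, 0, 13, -18, 10]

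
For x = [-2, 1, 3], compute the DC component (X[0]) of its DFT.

X[0] = Σ(n=0 to 2) x[n] · ω_3^0 = Σ x[n]
= (-2) + (1) + (3)

X[0] = 2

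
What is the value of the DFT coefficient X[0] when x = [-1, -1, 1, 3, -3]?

X[0] = Σ(n=0 to 4) x[n] · ω_5^0 = Σ x[n]
= (-1) + (-1) + (1) + (3) + (-3)

X[0] = -1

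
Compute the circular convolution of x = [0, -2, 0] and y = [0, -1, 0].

(x ⊛ y)[n] = Σ(m=0 to 2) x[m] · y[(n-m) mod 3]

Computing each output sample:
(x ⊛ y)[0] = 0
(x ⊛ y)[1] = 0
(x ⊛ y)[2] = 2

x ⊛ y = [0, 0, 2]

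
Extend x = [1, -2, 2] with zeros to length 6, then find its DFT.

Original 3-point DFT: [1, 1.0000+3.4641i, 1.0000-3.4641i]
Zero-padded 6-point DFT provides frequency interpolation.

DFT_6([x, 0, ...]) = [1, -1, 1.0000+3.4641i, 5, 1.0000-3.4641i, -1]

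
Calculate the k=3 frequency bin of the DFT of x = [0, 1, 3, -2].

X[3] = Σ(n=0 to 3) x[n] · ω_4^(3n) where ω_4 = e^(-2πi/4)
= (0)·ω_4^0 + (1)·ω_4^3 + (3)·ω_4^6 + (-2)·ω_4^9

X[3] = -3+3i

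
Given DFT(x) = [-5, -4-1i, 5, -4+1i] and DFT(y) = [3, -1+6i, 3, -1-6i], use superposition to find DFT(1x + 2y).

By linearity: DFT(1x + 2y) = 1·DFT(x) + 2·DFT(y)
= 1·[-5, -4-1i, 5, -4+1i] + 2·[3, -1+6i, 3, -1-6i]

Computing element-wise:
Z[0] = 1·(-5) + 2·(3) = 1
Z[1] = 1·(-4-1i) + 2·(-1+6i) = -6+11i
Z[2] = 1·(5) + 2·(3) = 11
Z[3] = 1·(-4+1i) + 2·(-1-6i) = -6-11i

DFT(1x + 2y) = 1·X + 2·Y = [1, -6+11i, 11, -6-11i]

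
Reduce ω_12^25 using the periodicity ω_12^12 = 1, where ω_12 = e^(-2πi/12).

Since ω_12^12 = 1, powers reduce modulo 12.
25 mod 12 = 1
So ω_12^25 = ω_12^1 = e^(-2πi·1/12)

ω_12^25 = ω_12^1 = 0.8660-0.5000i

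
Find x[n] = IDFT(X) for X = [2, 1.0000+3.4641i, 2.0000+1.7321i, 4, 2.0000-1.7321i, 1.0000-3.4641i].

x[n] = (1/6) Σ(k=0 to 5) X[k] · e^(2πikn/6)

Computing each x[n]:
x[0] = 2
x[1] = -2
x[2] = 0
x[3] = 0
x[4] = 1
x[5] = 1

x = [2, -2, 0, 0, 1, 1]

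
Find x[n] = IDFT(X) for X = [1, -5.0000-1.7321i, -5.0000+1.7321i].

x[n] = (1/3) Σ(k=0 to 2) X[k] · e^(2πikn/3)

Computing each x[n]:
x[0] = -3
x[1] = 3
x[2] = 1

x = [-3, 3, 1]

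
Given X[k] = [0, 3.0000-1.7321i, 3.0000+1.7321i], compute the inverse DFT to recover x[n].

x[n] = (1/3) Σ(k=0 to 2) X[k] · e^(2πikn/3)

Computing each x[n]:
x[0] = 2
x[1] = 0
x[2] = -2

x = [2, 0, -2]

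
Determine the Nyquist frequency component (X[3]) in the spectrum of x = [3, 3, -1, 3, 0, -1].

X[3] = Σ(n=0 to 5) x[n] · ω_6^(3n) where ω_6 = e^(-2πi/6)
= (3)·ω_6^0 + (3)·ω_6^3 + (-1)·ω_6^6 + (3)·ω_6^9 + (0)·ω_6^12 + (-1)·ω_6^15

X[3] = -3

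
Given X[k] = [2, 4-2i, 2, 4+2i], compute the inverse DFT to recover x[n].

x[n] = (1/4) Σ(k=0 to 3) X[k] · e^(2πikn/4)

Computing each x[n]:
x[0] = 3
x[1] = 1
x[2] = -1
x[3] = -1

x = [3, 1, -1, -1]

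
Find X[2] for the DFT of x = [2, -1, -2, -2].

X[2] = Σ(n=0 to 3) x[n] · ω_4^(2n) where ω_4 = e^(-2πi/4)
= (2)·ω_4^0 + (-1)·ω_4^2 + (-2)·ω_4^4 + (-2)·ω_4^6

X[2] = 3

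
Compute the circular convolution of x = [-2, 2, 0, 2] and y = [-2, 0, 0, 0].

(x ⊛ y)[n] = Σ(m=0 to 3) x[m] · y[(n-m) mod 4]

Computing each output sample:
(x ⊛ y)[0] = 4
(x ⊛ y)[1] = -4
(x ⊛ y)[2] = 0
(x ⊛ y)[3] = -4

x ⊛ y = [4, -4, 0, -4]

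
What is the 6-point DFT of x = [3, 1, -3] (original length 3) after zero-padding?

Original 3-point DFT: [1, 4.0000-3.4641i, 4.0000+3.4641i]
Zero-padded 6-point DFT provides frequency interpolation.

DFT_6([x, 0, ...]) = [1, 5.0000+1.7321i, 4.0000-3.4641i, -1, 4.0000+3.4641i, 5.0000-1.7321i]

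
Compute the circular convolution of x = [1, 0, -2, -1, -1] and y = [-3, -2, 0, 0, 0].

(x ⊛ y)[n] = Σ(m=0 to 4) x[m] · y[(n-m) mod 5]

Computing each output sample:
(x ⊛ y)[0] = -1
(x ⊛ y)[1] = -2
(x ⊛ y)[2] = 6
(x ⊛ y)[3] = 7
(x ⊛ y)[4] = 5

x ⊛ y = [-1, -2, 6, 7, 5]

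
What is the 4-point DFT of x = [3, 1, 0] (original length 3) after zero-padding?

Original 3-point DFT: [4, 2.5000-0.8660i, 2.5000+0.8660i]
Zero-padded 4-point DFT provides frequency interpolation.

DFT_4([x, 0, ...]) = [4, 3-1i, 2, 3+1i]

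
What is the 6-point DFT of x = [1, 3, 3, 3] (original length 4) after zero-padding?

Original 4-point DFT: [10, -2, -2, -2]
Zero-padded 6-point DFT provides frequency interpolation.

DFT_6([x, 0, ...]) = [10, -2.0000-5.1962i, 1, -2, 1, -2.0000+5.1962i]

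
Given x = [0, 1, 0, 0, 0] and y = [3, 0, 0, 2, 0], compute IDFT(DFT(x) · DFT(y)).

(x ⊛ y)[n] = Σ(m=0 to 4) x[m] · y[(n-m) mod 5]

Computing each output sample:
(x ⊛ y)[0] = 0
(x ⊛ y)[1] = 3
(x ⊛ y)[2] = 0
(x ⊛ y)[3] = 0
(x ⊛ y)[4] = 2

x ⊛ y = [0, 3, 0, 0, 2]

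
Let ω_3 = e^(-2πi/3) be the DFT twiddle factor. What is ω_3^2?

ω_3^2 = e^(-2πi·2/3)
= cos(-2π·2/3) + i·sin(-2π·2/3)
= cos(-4π/3) + i·sin(-4π/3)

ω_3^2 = cos(-4π/3) + i·sin(-4π/3) = -0.5000+0.8660i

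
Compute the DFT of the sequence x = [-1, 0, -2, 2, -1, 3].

X[k] = Σ(n=0 to 5) x[n] · ω_6^(nk)
where ω_6 = e^(-2πi/6)

Computing each X[k]:
X[0] = 1
X[1] = 3.4641i
X[2] = 1.0000+1.7321i
X[3] = -9
X[4] = 1.0000-1.7321i
X[5] = -3.4641i

X = [1, 3.4641i, 1.0000+1.7321i, -9, 1.0000-1.7321i, -3.4641i]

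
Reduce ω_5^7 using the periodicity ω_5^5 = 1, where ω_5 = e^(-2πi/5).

Since ω_5^5 = 1, powers reduce modulo 5.
7 mod 5 = 2
So ω_5^7 = ω_5^2 = e^(-2πi·2/5)

ω_5^7 = ω_5^2 = -0.8090-0.5878i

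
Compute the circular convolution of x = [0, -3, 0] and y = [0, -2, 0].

(x ⊛ y)[n] = Σ(m=0 to 2) x[m] · y[(n-m) mod 3]

Computing each output sample:
(x ⊛ y)[0] = 0
(x ⊛ y)[1] = 0
(x ⊛ y)[2] = 6

x ⊛ y = [0, 0, 6]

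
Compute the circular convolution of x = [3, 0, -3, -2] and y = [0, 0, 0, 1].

(x ⊛ y)[n] = Σ(m=0 to 3) x[m] · y[(n-m) mod 4]

Computing each output sample:
(x ⊛ y)[0] = 0
(x ⊛ y)[1] = -3
(x ⊛ y)[2] = -2
(x ⊛ y)[3] = 3

x ⊛ y = [0, -3, -2, 3]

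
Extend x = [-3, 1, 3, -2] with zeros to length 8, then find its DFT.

Original 4-point DFT: [-1, -6-3i, 1, -6+3i]
Zero-padded 8-point DFT provides frequency interpolation.

DFT_8([x, 0, ...]) = [-1, -0.8787-2.2929i, -6-3i, -5.1213+3.7071i, 1, -5.1213-3.7071i, -6+3i, -0.8787+2.2929i]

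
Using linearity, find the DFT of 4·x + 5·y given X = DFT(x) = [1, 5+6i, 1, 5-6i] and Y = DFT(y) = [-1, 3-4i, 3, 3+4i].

By linearity: DFT(4x + 5y) = 4·DFT(x) + 5·DFT(y)
= 4·[1, 5+6i, 1, 5-6i] + 5·[-1, 3-4i, 3, 3+4i]

Computing element-wise:
Z[0] = 4·(1) + 5·(-1) = -1
Z[1] = 4·(5+6i) + 5·(3-4i) = 35+4i
Z[2] = 4·(1) + 5·(3) = 19
Z[3] = 4·(5-6i) + 5·(3+4i) = 35-4i

DFT(4x + 5y) = 4·X + 5·Y = [-1, 35+4i, 19, 35-4i]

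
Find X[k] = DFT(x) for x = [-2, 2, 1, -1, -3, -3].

X[k] = Σ(n=0 to 5) x[n] · ω_6^(nk)
where ω_6 = e^(-2πi/6)

Computing each X[k]:
X[0] = -6
X[1] = -0.5000-7.7942i
X[2] = -1.5000-0.8660i
X[3] = -2
X[4] = -1.5000+0.8660i
X[5] = -0.5000+7.7942i

X = [-6, -0.5000-7.7942i, -1.5000-0.8660i, -2, -1.5000+0.8660i, -0.5000+7.7942i]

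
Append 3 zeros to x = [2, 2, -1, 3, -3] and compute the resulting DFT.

Original 5-point DFT: [3, 0.0729-2.4041i, 3.4271-6.7432i, 3.4271+6.7432i, 0.0729+2.4041i]
Zero-padded 8-point DFT provides frequency interpolation.

DFT_8([x, 0, ...]) = [3, 4.2929-2.5355i, 1i, 5.7071-4.5355i, -7, 5.7071+4.5355i, -1i, 4.2929+2.5355i]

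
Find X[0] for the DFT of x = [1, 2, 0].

X[0] = Σ(n=0 to 2) x[n] · ω_3^0 = Σ x[n]
= (1) + (2) + (0)

X[0] = 3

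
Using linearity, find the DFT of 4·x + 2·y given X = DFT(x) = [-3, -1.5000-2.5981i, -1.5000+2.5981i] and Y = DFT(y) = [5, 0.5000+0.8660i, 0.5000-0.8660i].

By linearity: DFT(4x + 2y) = 4·DFT(x) + 2·DFT(y)
= 4·[-3, -1.5000-2.5981i, -1.5000+2.5981i] + 2·[5, 0.5000+0.8660i, 0.5000-0.8660i]

Computing element-wise:
Z[0] = 4·(-3) + 2·(5) = -2
Z[1] = 4·(-1.5000-2.5981i) + 2·(0.5000+0.8660i) = -5.0000-8.6604i
Z[2] = 4·(-1.5000+2.5981i) + 2·(0.5000-0.8660i) = -5.0000+8.6604i

DFT(4x + 2y) = 4·X + 2·Y = [-2, -5.0000-8.6604i, -5.0000+8.6604i]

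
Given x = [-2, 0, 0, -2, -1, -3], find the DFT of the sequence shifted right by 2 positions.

Time shift by 2: X_shifted[k] = ω_6^(2k) · X[k]
Shifted x = [-1, -3, -2, 0, 0, -2]

DFT(x[n-2]) = [-8, -2.5000+2.5981i, 2.5000-0.8660i, 2, 2.5000+0.8660i, -2.5000-2.5981i]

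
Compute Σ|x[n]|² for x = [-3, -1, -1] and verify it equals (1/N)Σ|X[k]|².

Time domain:
Σ|x[n]|² = |-3|² + |-1|² + |-1|² = 11.0000

Frequency domain:
(1/3)Σ|X[k]|² = (1/3)(|-5|² + |-2|² + |-2|²) = (1/3)·33.0000 = 11.0000

Both sides agree, confirming Parseval's theorem.

Σ|x[n]|² = (1/N)Σ|X[k]|² = 11.0000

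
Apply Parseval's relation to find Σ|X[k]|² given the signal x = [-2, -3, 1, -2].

Parseval: Σ|x[n]|² = (1/N)Σ|X[k]|², so Σ|X[k]|² = N·Σ|x[n]|² = 4·18.0000

Σ|X[k]|² = N·Σ|x[n]|² = 4·18.0000 = 72.0000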